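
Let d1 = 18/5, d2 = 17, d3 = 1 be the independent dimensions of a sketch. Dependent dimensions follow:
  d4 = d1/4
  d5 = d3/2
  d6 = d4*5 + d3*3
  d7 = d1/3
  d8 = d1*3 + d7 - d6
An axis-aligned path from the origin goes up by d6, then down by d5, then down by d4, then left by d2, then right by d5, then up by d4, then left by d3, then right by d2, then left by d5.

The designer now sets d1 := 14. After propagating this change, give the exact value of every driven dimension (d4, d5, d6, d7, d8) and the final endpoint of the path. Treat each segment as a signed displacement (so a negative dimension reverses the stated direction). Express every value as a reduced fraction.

d4 = 7/2
d5 = 1/2
d6 = 41/2
d7 = 14/3
d8 = 157/6
endpoint = (-1, 20)

Apply edit: d1 := 14
  d4 = d1/4 = 7/2
  d5 = d3/2 = 1/2
  d6 = d4*5 + d3*3 = 41/2
  d7 = d1/3 = 14/3
  d8 = d1*3 + d7 - d6 = 157/6
Walk from origin (0, 0):
  seg 1: up by d6 = 41/2 → (0, 41/2)
  seg 2: down by d5 = 1/2 → (0, 20)
  seg 3: down by d4 = 7/2 → (0, 33/2)
  seg 4: left by d2 = 17 → (-17, 33/2)
  seg 5: right by d5 = 1/2 → (-33/2, 33/2)
  seg 6: up by d4 = 7/2 → (-33/2, 20)
  seg 7: left by d3 = 1 → (-35/2, 20)
  seg 8: right by d2 = 17 → (-1/2, 20)
  seg 9: left by d5 = 1/2 → (-1, 20)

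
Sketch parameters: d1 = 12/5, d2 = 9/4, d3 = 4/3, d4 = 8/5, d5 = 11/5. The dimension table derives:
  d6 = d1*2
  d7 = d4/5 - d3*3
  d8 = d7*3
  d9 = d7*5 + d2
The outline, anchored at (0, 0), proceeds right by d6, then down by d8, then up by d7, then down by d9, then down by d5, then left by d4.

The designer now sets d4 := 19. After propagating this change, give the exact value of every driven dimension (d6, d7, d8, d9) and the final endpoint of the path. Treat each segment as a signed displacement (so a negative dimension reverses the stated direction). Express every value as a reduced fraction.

d6 = 24/5
d7 = -1/5
d8 = -3/5
d9 = 5/4
endpoint = (-71/5, -61/20)

Apply edit: d4 := 19
  d6 = d1*2 = 24/5
  d7 = d4/5 - d3*3 = -1/5
  d8 = d7*3 = -3/5
  d9 = d7*5 + d2 = 5/4
Walk from origin (0, 0):
  seg 1: right by d6 = 24/5 → (24/5, 0)
  seg 2: down by d8 = -3/5 → (24/5, 3/5)
  seg 3: up by d7 = -1/5 → (24/5, 2/5)
  seg 4: down by d9 = 5/4 → (24/5, -17/20)
  seg 5: down by d5 = 11/5 → (24/5, -61/20)
  seg 6: left by d4 = 19 → (-71/5, -61/20)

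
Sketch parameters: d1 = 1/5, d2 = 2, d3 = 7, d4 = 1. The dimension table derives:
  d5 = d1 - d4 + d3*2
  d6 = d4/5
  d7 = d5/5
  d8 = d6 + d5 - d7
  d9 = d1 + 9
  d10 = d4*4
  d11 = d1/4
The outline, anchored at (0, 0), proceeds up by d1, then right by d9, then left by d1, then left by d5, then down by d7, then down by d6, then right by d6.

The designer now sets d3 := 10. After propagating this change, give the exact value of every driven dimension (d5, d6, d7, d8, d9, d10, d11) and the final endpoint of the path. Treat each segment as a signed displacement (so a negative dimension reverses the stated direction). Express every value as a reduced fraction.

d5 = 96/5
d6 = 1/5
d7 = 96/25
d8 = 389/25
d9 = 46/5
d10 = 4
d11 = 1/20
endpoint = (-10, -96/25)

Apply edit: d3 := 10
  d5 = d1 - d4 + d3*2 = 96/5
  d6 = d4/5 = 1/5
  d7 = d5/5 = 96/25
  d8 = d6 + d5 - d7 = 389/25
  d9 = d1 + 9 = 46/5
  d10 = d4*4 = 4
  d11 = d1/4 = 1/20
Walk from origin (0, 0):
  seg 1: up by d1 = 1/5 → (0, 1/5)
  seg 2: right by d9 = 46/5 → (46/5, 1/5)
  seg 3: left by d1 = 1/5 → (9, 1/5)
  seg 4: left by d5 = 96/5 → (-51/5, 1/5)
  seg 5: down by d7 = 96/25 → (-51/5, -91/25)
  seg 6: down by d6 = 1/5 → (-51/5, -96/25)
  seg 7: right by d6 = 1/5 → (-10, -96/25)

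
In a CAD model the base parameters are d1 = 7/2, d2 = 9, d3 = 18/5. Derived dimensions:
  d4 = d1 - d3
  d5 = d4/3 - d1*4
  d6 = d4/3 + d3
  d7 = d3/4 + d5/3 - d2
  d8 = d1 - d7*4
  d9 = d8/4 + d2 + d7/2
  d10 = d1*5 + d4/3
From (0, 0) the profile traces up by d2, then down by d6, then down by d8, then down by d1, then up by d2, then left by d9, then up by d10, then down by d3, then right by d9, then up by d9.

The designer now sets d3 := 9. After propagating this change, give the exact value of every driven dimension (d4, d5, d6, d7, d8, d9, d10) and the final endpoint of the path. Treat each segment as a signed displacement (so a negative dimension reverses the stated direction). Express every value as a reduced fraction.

d4 = -11/2
d5 = -95/6
d6 = 43/6
d7 = -433/36
d8 = 929/18
d9 = 143/9
d10 = 47/3
endpoint = (0, -391/18)

Apply edit: d3 := 9
  d4 = d1 - d3 = -11/2
  d5 = d4/3 - d1*4 = -95/6
  d6 = d4/3 + d3 = 43/6
  d7 = d3/4 + d5/3 - d2 = -433/36
  d8 = d1 - d7*4 = 929/18
  d9 = d8/4 + d2 + d7/2 = 143/9
  d10 = d1*5 + d4/3 = 47/3
Walk from origin (0, 0):
  seg 1: up by d2 = 9 → (0, 9)
  seg 2: down by d6 = 43/6 → (0, 11/6)
  seg 3: down by d8 = 929/18 → (0, -448/9)
  seg 4: down by d1 = 7/2 → (0, -959/18)
  seg 5: up by d2 = 9 → (0, -797/18)
  seg 6: left by d9 = 143/9 → (-143/9, -797/18)
  seg 7: up by d10 = 47/3 → (-143/9, -515/18)
  seg 8: down by d3 = 9 → (-143/9, -677/18)
  seg 9: right by d9 = 143/9 → (0, -677/18)
  seg 10: up by d9 = 143/9 → (0, -391/18)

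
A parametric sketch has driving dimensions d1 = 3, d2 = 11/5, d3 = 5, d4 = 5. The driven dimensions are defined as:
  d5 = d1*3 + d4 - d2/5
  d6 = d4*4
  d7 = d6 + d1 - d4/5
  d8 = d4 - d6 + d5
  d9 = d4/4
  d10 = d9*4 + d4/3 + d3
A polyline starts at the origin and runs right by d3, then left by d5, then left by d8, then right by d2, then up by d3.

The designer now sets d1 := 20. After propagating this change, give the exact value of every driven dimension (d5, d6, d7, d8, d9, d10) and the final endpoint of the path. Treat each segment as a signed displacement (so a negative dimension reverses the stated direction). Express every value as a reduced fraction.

Apply edit: d1 := 20
  d5 = d1*3 + d4 - d2/5 = 1614/25
  d6 = d4*4 = 20
  d7 = d6 + d1 - d4/5 = 39
  d8 = d4 - d6 + d5 = 1239/25
  d9 = d4/4 = 5/4
  d10 = d9*4 + d4/3 + d3 = 35/3
Walk from origin (0, 0):
  seg 1: right by d3 = 5 → (5, 0)
  seg 2: left by d5 = 1614/25 → (-1489/25, 0)
  seg 3: left by d8 = 1239/25 → (-2728/25, 0)
  seg 4: right by d2 = 11/5 → (-2673/25, 0)
  seg 5: up by d3 = 5 → (-2673/25, 5)

d5 = 1614/25
d6 = 20
d7 = 39
d8 = 1239/25
d9 = 5/4
d10 = 35/3
endpoint = (-2673/25, 5)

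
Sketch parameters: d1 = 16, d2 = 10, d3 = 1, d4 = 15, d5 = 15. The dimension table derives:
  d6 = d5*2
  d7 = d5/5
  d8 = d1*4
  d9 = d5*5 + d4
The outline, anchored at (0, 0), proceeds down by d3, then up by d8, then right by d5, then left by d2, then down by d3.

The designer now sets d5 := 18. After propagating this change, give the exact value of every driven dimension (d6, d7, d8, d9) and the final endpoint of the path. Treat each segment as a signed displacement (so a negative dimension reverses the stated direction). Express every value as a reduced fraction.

Apply edit: d5 := 18
  d6 = d5*2 = 36
  d7 = d5/5 = 18/5
  d8 = d1*4 = 64
  d9 = d5*5 + d4 = 105
Walk from origin (0, 0):
  seg 1: down by d3 = 1 → (0, -1)
  seg 2: up by d8 = 64 → (0, 63)
  seg 3: right by d5 = 18 → (18, 63)
  seg 4: left by d2 = 10 → (8, 63)
  seg 5: down by d3 = 1 → (8, 62)

d6 = 36
d7 = 18/5
d8 = 64
d9 = 105
endpoint = (8, 62)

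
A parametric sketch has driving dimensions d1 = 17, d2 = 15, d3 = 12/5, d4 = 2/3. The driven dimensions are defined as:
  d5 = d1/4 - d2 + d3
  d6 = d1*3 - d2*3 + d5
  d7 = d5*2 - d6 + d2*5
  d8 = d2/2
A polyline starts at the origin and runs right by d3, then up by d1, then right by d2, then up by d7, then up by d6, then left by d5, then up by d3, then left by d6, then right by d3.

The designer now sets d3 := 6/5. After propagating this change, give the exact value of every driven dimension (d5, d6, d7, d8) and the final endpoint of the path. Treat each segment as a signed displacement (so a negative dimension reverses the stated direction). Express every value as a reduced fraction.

Apply edit: d3 := 6/5
  d5 = d1/4 - d2 + d3 = -191/20
  d6 = d1*3 - d2*3 + d5 = -71/20
  d7 = d5*2 - d6 + d2*5 = 1189/20
  d8 = d2/2 = 15/2
Walk from origin (0, 0):
  seg 1: right by d3 = 6/5 → (6/5, 0)
  seg 2: up by d1 = 17 → (6/5, 17)
  seg 3: right by d2 = 15 → (81/5, 17)
  seg 4: up by d7 = 1189/20 → (81/5, 1529/20)
  seg 5: up by d6 = -71/20 → (81/5, 729/10)
  seg 6: left by d5 = -191/20 → (103/4, 729/10)
  seg 7: up by d3 = 6/5 → (103/4, 741/10)
  seg 8: left by d6 = -71/20 → (293/10, 741/10)
  seg 9: right by d3 = 6/5 → (61/2, 741/10)

d5 = -191/20
d6 = -71/20
d7 = 1189/20
d8 = 15/2
endpoint = (61/2, 741/10)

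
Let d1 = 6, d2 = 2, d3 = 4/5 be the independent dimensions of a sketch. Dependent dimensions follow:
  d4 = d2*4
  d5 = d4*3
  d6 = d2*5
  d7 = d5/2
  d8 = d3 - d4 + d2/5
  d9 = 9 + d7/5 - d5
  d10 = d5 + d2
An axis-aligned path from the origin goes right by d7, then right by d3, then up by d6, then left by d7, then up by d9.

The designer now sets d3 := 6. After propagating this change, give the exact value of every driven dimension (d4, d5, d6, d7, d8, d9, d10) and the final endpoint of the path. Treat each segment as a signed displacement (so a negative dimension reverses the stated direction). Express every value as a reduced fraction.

Apply edit: d3 := 6
  d4 = d2*4 = 8
  d5 = d4*3 = 24
  d6 = d2*5 = 10
  d7 = d5/2 = 12
  d8 = d3 - d4 + d2/5 = -8/5
  d9 = 9 + d7/5 - d5 = -63/5
  d10 = d5 + d2 = 26
Walk from origin (0, 0):
  seg 1: right by d7 = 12 → (12, 0)
  seg 2: right by d3 = 6 → (18, 0)
  seg 3: up by d6 = 10 → (18, 10)
  seg 4: left by d7 = 12 → (6, 10)
  seg 5: up by d9 = -63/5 → (6, -13/5)

d4 = 8
d5 = 24
d6 = 10
d7 = 12
d8 = -8/5
d9 = -63/5
d10 = 26
endpoint = (6, -13/5)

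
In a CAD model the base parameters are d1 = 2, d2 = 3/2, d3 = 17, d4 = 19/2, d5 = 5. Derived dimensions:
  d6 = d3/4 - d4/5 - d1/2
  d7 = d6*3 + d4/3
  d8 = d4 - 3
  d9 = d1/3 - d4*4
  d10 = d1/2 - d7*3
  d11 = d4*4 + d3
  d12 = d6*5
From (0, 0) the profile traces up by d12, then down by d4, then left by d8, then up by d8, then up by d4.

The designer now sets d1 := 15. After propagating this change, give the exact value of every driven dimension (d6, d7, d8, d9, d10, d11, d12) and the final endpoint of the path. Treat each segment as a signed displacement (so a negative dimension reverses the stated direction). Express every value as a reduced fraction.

Apply edit: d1 := 15
  d6 = d3/4 - d4/5 - d1/2 = -103/20
  d7 = d6*3 + d4/3 = -737/60
  d8 = d4 - 3 = 13/2
  d9 = d1/3 - d4*4 = -33
  d10 = d1/2 - d7*3 = 887/20
  d11 = d4*4 + d3 = 55
  d12 = d6*5 = -103/4
Walk from origin (0, 0):
  seg 1: up by d12 = -103/4 → (0, -103/4)
  seg 2: down by d4 = 19/2 → (0, -141/4)
  seg 3: left by d8 = 13/2 → (-13/2, -141/4)
  seg 4: up by d8 = 13/2 → (-13/2, -115/4)
  seg 5: up by d4 = 19/2 → (-13/2, -77/4)

d6 = -103/20
d7 = -737/60
d8 = 13/2
d9 = -33
d10 = 887/20
d11 = 55
d12 = -103/4
endpoint = (-13/2, -77/4)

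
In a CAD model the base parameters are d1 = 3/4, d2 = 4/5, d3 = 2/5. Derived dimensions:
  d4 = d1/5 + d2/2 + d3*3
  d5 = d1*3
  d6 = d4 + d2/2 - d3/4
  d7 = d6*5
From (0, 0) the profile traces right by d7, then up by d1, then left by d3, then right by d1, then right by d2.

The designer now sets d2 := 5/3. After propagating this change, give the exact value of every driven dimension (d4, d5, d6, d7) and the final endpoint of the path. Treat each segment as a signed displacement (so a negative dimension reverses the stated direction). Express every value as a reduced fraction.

Apply edit: d2 := 5/3
  d4 = d1/5 + d2/2 + d3*3 = 131/60
  d5 = d1*3 = 9/4
  d6 = d4 + d2/2 - d3/4 = 35/12
  d7 = d6*5 = 175/12
Walk from origin (0, 0):
  seg 1: right by d7 = 175/12 → (175/12, 0)
  seg 2: up by d1 = 3/4 → (175/12, 3/4)
  seg 3: left by d3 = 2/5 → (851/60, 3/4)
  seg 4: right by d1 = 3/4 → (224/15, 3/4)
  seg 5: right by d2 = 5/3 → (83/5, 3/4)

d4 = 131/60
d5 = 9/4
d6 = 35/12
d7 = 175/12
endpoint = (83/5, 3/4)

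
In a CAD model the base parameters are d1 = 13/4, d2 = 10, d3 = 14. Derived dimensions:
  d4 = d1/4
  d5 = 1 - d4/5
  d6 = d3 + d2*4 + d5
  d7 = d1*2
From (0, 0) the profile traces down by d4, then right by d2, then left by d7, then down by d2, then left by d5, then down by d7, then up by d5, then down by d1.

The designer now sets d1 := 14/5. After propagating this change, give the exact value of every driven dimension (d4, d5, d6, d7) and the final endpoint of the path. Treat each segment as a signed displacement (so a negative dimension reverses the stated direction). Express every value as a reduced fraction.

Apply edit: d1 := 14/5
  d4 = d1/4 = 7/10
  d5 = 1 - d4/5 = 43/50
  d6 = d3 + d2*4 + d5 = 2743/50
  d7 = d1*2 = 28/5
Walk from origin (0, 0):
  seg 1: down by d4 = 7/10 → (0, -7/10)
  seg 2: right by d2 = 10 → (10, -7/10)
  seg 3: left by d7 = 28/5 → (22/5, -7/10)
  seg 4: down by d2 = 10 → (22/5, -107/10)
  seg 5: left by d5 = 43/50 → (177/50, -107/10)
  seg 6: down by d7 = 28/5 → (177/50, -163/10)
  seg 7: up by d5 = 43/50 → (177/50, -386/25)
  seg 8: down by d1 = 14/5 → (177/50, -456/25)

d4 = 7/10
d5 = 43/50
d6 = 2743/50
d7 = 28/5
endpoint = (177/50, -456/25)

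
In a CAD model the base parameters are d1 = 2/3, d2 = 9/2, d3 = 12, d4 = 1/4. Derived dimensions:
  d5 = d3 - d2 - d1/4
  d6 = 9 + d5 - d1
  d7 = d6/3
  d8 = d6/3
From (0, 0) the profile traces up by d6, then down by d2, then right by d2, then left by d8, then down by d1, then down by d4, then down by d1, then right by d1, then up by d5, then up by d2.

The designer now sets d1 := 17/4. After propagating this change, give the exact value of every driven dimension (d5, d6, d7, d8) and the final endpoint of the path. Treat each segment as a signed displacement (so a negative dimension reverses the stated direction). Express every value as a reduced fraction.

Apply edit: d1 := 17/4
  d5 = d3 - d2 - d1/4 = 103/16
  d6 = 9 + d5 - d1 = 179/16
  d7 = d6/3 = 179/48
  d8 = d6/3 = 179/48
Walk from origin (0, 0):
  seg 1: up by d6 = 179/16 → (0, 179/16)
  seg 2: down by d2 = 9/2 → (0, 107/16)
  seg 3: right by d2 = 9/2 → (9/2, 107/16)
  seg 4: left by d8 = 179/48 → (37/48, 107/16)
  seg 5: down by d1 = 17/4 → (37/48, 39/16)
  seg 6: down by d4 = 1/4 → (37/48, 35/16)
  seg 7: down by d1 = 17/4 → (37/48, -33/16)
  seg 8: right by d1 = 17/4 → (241/48, -33/16)
  seg 9: up by d5 = 103/16 → (241/48, 35/8)
  seg 10: up by d2 = 9/2 → (241/48, 71/8)

d5 = 103/16
d6 = 179/16
d7 = 179/48
d8 = 179/48
endpoint = (241/48, 71/8)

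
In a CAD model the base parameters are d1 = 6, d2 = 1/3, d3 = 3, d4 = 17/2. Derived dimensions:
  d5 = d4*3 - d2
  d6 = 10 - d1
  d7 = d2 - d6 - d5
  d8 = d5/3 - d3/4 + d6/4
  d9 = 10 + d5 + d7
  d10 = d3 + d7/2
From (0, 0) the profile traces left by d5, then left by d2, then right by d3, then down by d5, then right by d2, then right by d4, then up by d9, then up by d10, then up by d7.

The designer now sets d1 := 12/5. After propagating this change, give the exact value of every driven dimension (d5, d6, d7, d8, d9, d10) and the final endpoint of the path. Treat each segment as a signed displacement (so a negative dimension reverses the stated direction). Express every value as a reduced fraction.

Apply edit: d1 := 12/5
  d5 = d4*3 - d2 = 151/6
  d6 = 10 - d1 = 38/5
  d7 = d2 - d6 - d5 = -973/30
  d8 = d5/3 - d3/4 + d6/4 = 1717/180
  d9 = 10 + d5 + d7 = 41/15
  d10 = d3 + d7/2 = -793/60
Walk from origin (0, 0):
  seg 1: left by d5 = 151/6 → (-151/6, 0)
  seg 2: left by d2 = 1/3 → (-51/2, 0)
  seg 3: right by d3 = 3 → (-45/2, 0)
  seg 4: down by d5 = 151/6 → (-45/2, -151/6)
  seg 5: right by d2 = 1/3 → (-133/6, -151/6)
  seg 6: right by d4 = 17/2 → (-41/3, -151/6)
  seg 7: up by d9 = 41/15 → (-41/3, -673/30)
  seg 8: up by d10 = -793/60 → (-41/3, -713/20)
  seg 9: up by d7 = -973/30 → (-41/3, -817/12)

d5 = 151/6
d6 = 38/5
d7 = -973/30
d8 = 1717/180
d9 = 41/15
d10 = -793/60
endpoint = (-41/3, -817/12)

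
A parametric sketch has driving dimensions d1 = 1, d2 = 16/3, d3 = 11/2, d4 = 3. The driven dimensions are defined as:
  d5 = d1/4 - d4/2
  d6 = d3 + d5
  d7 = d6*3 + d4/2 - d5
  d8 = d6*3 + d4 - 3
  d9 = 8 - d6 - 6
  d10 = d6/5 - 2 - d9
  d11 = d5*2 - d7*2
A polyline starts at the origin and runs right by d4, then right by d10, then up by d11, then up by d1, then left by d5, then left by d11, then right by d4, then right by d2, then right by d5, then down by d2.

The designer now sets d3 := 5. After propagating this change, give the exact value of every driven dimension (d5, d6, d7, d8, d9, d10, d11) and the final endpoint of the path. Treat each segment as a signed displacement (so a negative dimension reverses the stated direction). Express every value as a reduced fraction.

Apply edit: d3 := 5
  d5 = d1/4 - d4/2 = -5/4
  d6 = d3 + d5 = 15/4
  d7 = d6*3 + d4/2 - d5 = 14
  d8 = d6*3 + d4 - 3 = 45/4
  d9 = 8 - d6 - 6 = -7/4
  d10 = d6/5 - 2 - d9 = 1/2
  d11 = d5*2 - d7*2 = -61/2
Walk from origin (0, 0):
  seg 1: right by d4 = 3 → (3, 0)
  seg 2: right by d10 = 1/2 → (7/2, 0)
  seg 3: up by d11 = -61/2 → (7/2, -61/2)
  seg 4: up by d1 = 1 → (7/2, -59/2)
  seg 5: left by d5 = -5/4 → (19/4, -59/2)
  seg 6: left by d11 = -61/2 → (141/4, -59/2)
  seg 7: right by d4 = 3 → (153/4, -59/2)
  seg 8: right by d2 = 16/3 → (523/12, -59/2)
  seg 9: right by d5 = -5/4 → (127/3, -59/2)
  seg 10: down by d2 = 16/3 → (127/3, -209/6)

d5 = -5/4
d6 = 15/4
d7 = 14
d8 = 45/4
d9 = -7/4
d10 = 1/2
d11 = -61/2
endpoint = (127/3, -209/6)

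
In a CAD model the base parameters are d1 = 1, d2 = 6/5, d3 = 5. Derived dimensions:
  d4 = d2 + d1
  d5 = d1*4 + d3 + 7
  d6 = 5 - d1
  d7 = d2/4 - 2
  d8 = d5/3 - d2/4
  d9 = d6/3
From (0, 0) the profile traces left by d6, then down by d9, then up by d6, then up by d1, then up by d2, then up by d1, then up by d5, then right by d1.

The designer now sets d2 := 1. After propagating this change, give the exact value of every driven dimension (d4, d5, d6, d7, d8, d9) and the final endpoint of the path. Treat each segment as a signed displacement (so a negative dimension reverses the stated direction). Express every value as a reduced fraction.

Apply edit: d2 := 1
  d4 = d2 + d1 = 2
  d5 = d1*4 + d3 + 7 = 16
  d6 = 5 - d1 = 4
  d7 = d2/4 - 2 = -7/4
  d8 = d5/3 - d2/4 = 61/12
  d9 = d6/3 = 4/3
Walk from origin (0, 0):
  seg 1: left by d6 = 4 → (-4, 0)
  seg 2: down by d9 = 4/3 → (-4, -4/3)
  seg 3: up by d6 = 4 → (-4, 8/3)
  seg 4: up by d1 = 1 → (-4, 11/3)
  seg 5: up by d2 = 1 → (-4, 14/3)
  seg 6: up by d1 = 1 → (-4, 17/3)
  seg 7: up by d5 = 16 → (-4, 65/3)
  seg 8: right by d1 = 1 → (-3, 65/3)

d4 = 2
d5 = 16
d6 = 4
d7 = -7/4
d8 = 61/12
d9 = 4/3
endpoint = (-3, 65/3)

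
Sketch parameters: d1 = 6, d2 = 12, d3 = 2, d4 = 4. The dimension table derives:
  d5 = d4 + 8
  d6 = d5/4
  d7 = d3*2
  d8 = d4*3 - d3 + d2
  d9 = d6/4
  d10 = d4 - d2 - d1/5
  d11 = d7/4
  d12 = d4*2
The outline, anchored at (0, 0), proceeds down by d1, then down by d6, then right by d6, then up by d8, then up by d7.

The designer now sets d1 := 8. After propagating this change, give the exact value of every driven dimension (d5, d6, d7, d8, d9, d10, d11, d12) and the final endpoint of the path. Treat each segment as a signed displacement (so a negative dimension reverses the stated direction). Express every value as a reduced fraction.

d5 = 12
d6 = 3
d7 = 4
d8 = 22
d9 = 3/4
d10 = -48/5
d11 = 1
d12 = 8
endpoint = (3, 15)

Apply edit: d1 := 8
  d5 = d4 + 8 = 12
  d6 = d5/4 = 3
  d7 = d3*2 = 4
  d8 = d4*3 - d3 + d2 = 22
  d9 = d6/4 = 3/4
  d10 = d4 - d2 - d1/5 = -48/5
  d11 = d7/4 = 1
  d12 = d4*2 = 8
Walk from origin (0, 0):
  seg 1: down by d1 = 8 → (0, -8)
  seg 2: down by d6 = 3 → (0, -11)
  seg 3: right by d6 = 3 → (3, -11)
  seg 4: up by d8 = 22 → (3, 11)
  seg 5: up by d7 = 4 → (3, 15)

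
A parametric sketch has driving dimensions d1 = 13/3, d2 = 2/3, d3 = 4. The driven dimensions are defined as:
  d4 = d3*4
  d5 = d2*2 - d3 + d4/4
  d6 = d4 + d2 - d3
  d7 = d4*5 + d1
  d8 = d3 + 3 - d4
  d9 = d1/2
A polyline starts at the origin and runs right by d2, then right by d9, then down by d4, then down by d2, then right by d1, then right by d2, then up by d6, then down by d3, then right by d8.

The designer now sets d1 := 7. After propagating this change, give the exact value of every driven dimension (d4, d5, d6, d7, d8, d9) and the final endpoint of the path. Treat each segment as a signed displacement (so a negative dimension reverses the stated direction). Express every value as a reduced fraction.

Apply edit: d1 := 7
  d4 = d3*4 = 16
  d5 = d2*2 - d3 + d4/4 = 4/3
  d6 = d4 + d2 - d3 = 38/3
  d7 = d4*5 + d1 = 87
  d8 = d3 + 3 - d4 = -9
  d9 = d1/2 = 7/2
Walk from origin (0, 0):
  seg 1: right by d2 = 2/3 → (2/3, 0)
  seg 2: right by d9 = 7/2 → (25/6, 0)
  seg 3: down by d4 = 16 → (25/6, -16)
  seg 4: down by d2 = 2/3 → (25/6, -50/3)
  seg 5: right by d1 = 7 → (67/6, -50/3)
  seg 6: right by d2 = 2/3 → (71/6, -50/3)
  seg 7: up by d6 = 38/3 → (71/6, -4)
  seg 8: down by d3 = 4 → (71/6, -8)
  seg 9: right by d8 = -9 → (17/6, -8)

d4 = 16
d5 = 4/3
d6 = 38/3
d7 = 87
d8 = -9
d9 = 7/2
endpoint = (17/6, -8)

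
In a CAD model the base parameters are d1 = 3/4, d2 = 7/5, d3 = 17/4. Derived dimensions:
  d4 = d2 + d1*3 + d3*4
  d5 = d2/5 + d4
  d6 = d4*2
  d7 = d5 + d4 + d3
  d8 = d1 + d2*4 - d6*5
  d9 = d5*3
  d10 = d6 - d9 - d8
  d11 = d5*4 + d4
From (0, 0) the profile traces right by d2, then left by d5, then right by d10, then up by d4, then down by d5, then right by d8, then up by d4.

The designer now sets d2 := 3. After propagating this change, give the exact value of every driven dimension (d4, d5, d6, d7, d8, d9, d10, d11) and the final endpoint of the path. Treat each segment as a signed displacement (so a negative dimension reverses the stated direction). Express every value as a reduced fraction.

Apply edit: d2 := 3
  d4 = d2 + d1*3 + d3*4 = 89/4
  d5 = d2/5 + d4 = 457/20
  d6 = d4*2 = 89/2
  d7 = d5 + d4 + d3 = 987/20
  d8 = d1 + d2*4 - d6*5 = -839/4
  d9 = d5*3 = 1371/20
  d10 = d6 - d9 - d8 = 1857/10
  d11 = d5*4 + d4 = 2273/20
Walk from origin (0, 0):
  seg 1: right by d2 = 3 → (3, 0)
  seg 2: left by d5 = 457/20 → (-397/20, 0)
  seg 3: right by d10 = 1857/10 → (3317/20, 0)
  seg 4: up by d4 = 89/4 → (3317/20, 89/4)
  seg 5: down by d5 = 457/20 → (3317/20, -3/5)
  seg 6: right by d8 = -839/4 → (-439/10, -3/5)
  seg 7: up by d4 = 89/4 → (-439/10, 433/20)

d4 = 89/4
d5 = 457/20
d6 = 89/2
d7 = 987/20
d8 = -839/4
d9 = 1371/20
d10 = 1857/10
d11 = 2273/20
endpoint = (-439/10, 433/20)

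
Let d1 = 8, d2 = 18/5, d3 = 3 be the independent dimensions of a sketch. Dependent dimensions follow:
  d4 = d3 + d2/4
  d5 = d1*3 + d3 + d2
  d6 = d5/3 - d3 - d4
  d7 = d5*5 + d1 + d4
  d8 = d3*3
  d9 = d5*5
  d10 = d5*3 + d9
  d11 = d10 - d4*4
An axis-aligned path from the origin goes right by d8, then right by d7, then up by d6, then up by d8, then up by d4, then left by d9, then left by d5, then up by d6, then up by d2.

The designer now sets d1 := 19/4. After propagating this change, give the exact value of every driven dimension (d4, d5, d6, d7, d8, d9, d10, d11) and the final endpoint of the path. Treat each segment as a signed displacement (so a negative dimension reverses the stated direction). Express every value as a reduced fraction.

Apply edit: d1 := 19/4
  d4 = d3 + d2/4 = 39/10
  d5 = d1*3 + d3 + d2 = 417/20
  d6 = d5/3 - d3 - d4 = 1/20
  d7 = d5*5 + d1 + d4 = 1129/10
  d8 = d3*3 = 9
  d9 = d5*5 = 417/4
  d10 = d5*3 + d9 = 834/5
  d11 = d10 - d4*4 = 756/5
Walk from origin (0, 0):
  seg 1: right by d8 = 9 → (9, 0)
  seg 2: right by d7 = 1129/10 → (1219/10, 0)
  seg 3: up by d6 = 1/20 → (1219/10, 1/20)
  seg 4: up by d8 = 9 → (1219/10, 181/20)
  seg 5: up by d4 = 39/10 → (1219/10, 259/20)
  seg 6: left by d9 = 417/4 → (353/20, 259/20)
  seg 7: left by d5 = 417/20 → (-16/5, 259/20)
  seg 8: up by d6 = 1/20 → (-16/5, 13)
  seg 9: up by d2 = 18/5 → (-16/5, 83/5)

d4 = 39/10
d5 = 417/20
d6 = 1/20
d7 = 1129/10
d8 = 9
d9 = 417/4
d10 = 834/5
d11 = 756/5
endpoint = (-16/5, 83/5)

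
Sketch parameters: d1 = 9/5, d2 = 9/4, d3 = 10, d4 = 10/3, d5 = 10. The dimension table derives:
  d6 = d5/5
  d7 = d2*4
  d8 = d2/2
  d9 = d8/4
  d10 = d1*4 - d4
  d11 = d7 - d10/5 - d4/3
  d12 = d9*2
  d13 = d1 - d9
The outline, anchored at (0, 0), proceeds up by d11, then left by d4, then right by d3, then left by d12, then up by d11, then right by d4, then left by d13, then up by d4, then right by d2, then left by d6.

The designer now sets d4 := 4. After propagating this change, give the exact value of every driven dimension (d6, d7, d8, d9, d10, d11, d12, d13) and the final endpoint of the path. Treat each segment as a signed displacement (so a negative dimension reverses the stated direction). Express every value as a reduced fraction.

Apply edit: d4 := 4
  d6 = d5/5 = 2
  d7 = d2*4 = 9
  d8 = d2/2 = 9/8
  d9 = d8/4 = 9/32
  d10 = d1*4 - d4 = 16/5
  d11 = d7 - d10/5 - d4/3 = 527/75
  d12 = d9*2 = 9/16
  d13 = d1 - d9 = 243/160
Walk from origin (0, 0):
  seg 1: up by d11 = 527/75 → (0, 527/75)
  seg 2: left by d4 = 4 → (-4, 527/75)
  seg 3: right by d3 = 10 → (6, 527/75)
  seg 4: left by d12 = 9/16 → (87/16, 527/75)
  seg 5: up by d11 = 527/75 → (87/16, 1054/75)
  seg 6: right by d4 = 4 → (151/16, 1054/75)
  seg 7: left by d13 = 243/160 → (1267/160, 1054/75)
  seg 8: up by d4 = 4 → (1267/160, 1354/75)
  seg 9: right by d2 = 9/4 → (1627/160, 1354/75)
  seg 10: left by d6 = 2 → (1307/160, 1354/75)

d6 = 2
d7 = 9
d8 = 9/8
d9 = 9/32
d10 = 16/5
d11 = 527/75
d12 = 9/16
d13 = 243/160
endpoint = (1307/160, 1354/75)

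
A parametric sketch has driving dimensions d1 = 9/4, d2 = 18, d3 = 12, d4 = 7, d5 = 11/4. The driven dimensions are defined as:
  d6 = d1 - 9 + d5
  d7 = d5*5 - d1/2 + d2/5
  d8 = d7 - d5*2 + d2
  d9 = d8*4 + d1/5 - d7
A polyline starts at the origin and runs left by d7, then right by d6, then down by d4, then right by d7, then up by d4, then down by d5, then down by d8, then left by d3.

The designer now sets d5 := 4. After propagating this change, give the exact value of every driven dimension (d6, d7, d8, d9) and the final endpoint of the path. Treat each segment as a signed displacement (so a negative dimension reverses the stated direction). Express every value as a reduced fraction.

Apply edit: d5 := 4
  d6 = d1 - 9 + d5 = -11/4
  d7 = d5*5 - d1/2 + d2/5 = 899/40
  d8 = d7 - d5*2 + d2 = 1299/40
  d9 = d8*4 + d1/5 - d7 = 863/8
Walk from origin (0, 0):
  seg 1: left by d7 = 899/40 → (-899/40, 0)
  seg 2: right by d6 = -11/4 → (-1009/40, 0)
  seg 3: down by d4 = 7 → (-1009/40, -7)
  seg 4: right by d7 = 899/40 → (-11/4, -7)
  seg 5: up by d4 = 7 → (-11/4, 0)
  seg 6: down by d5 = 4 → (-11/4, -4)
  seg 7: down by d8 = 1299/40 → (-11/4, -1459/40)
  seg 8: left by d3 = 12 → (-59/4, -1459/40)

d6 = -11/4
d7 = 899/40
d8 = 1299/40
d9 = 863/8
endpoint = (-59/4, -1459/40)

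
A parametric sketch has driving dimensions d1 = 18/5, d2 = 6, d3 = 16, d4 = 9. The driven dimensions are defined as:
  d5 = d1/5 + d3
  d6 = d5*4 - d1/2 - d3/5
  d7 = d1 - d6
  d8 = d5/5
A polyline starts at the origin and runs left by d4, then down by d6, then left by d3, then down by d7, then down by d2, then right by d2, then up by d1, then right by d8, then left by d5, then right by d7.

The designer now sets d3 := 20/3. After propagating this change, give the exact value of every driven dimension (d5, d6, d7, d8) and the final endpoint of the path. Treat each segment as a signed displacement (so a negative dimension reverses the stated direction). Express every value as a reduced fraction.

Apply edit: d3 := 20/3
  d5 = d1/5 + d3 = 554/75
  d6 = d5*4 - d1/2 - d3/5 = 1981/75
  d7 = d1 - d6 = -1711/75
  d8 = d5/5 = 554/375
Walk from origin (0, 0):
  seg 1: left by d4 = 9 → (-9, 0)
  seg 2: down by d6 = 1981/75 → (-9, -1981/75)
  seg 3: left by d3 = 20/3 → (-47/3, -1981/75)
  seg 4: down by d7 = -1711/75 → (-47/3, -18/5)
  seg 5: down by d2 = 6 → (-47/3, -48/5)
  seg 6: right by d2 = 6 → (-29/3, -48/5)
  seg 7: up by d1 = 18/5 → (-29/3, -6)
  seg 8: right by d8 = 554/375 → (-3071/375, -6)
  seg 9: left by d5 = 554/75 → (-1947/125, -6)
  seg 10: right by d7 = -1711/75 → (-14396/375, -6)

d5 = 554/75
d6 = 1981/75
d7 = -1711/75
d8 = 554/375
endpoint = (-14396/375, -6)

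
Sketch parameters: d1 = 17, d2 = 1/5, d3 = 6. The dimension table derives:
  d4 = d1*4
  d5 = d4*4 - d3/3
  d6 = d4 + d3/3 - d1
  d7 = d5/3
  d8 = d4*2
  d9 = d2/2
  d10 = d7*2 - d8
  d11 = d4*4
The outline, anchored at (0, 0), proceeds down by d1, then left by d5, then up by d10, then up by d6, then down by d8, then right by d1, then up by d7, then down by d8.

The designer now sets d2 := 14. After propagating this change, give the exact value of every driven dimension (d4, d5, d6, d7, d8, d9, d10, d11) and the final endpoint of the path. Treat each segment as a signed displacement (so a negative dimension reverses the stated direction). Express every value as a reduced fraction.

Apply edit: d2 := 14
  d4 = d1*4 = 68
  d5 = d4*4 - d3/3 = 270
  d6 = d4 + d3/3 - d1 = 53
  d7 = d5/3 = 90
  d8 = d4*2 = 136
  d9 = d2/2 = 7
  d10 = d7*2 - d8 = 44
  d11 = d4*4 = 272
Walk from origin (0, 0):
  seg 1: down by d1 = 17 → (0, -17)
  seg 2: left by d5 = 270 → (-270, -17)
  seg 3: up by d10 = 44 → (-270, 27)
  seg 4: up by d6 = 53 → (-270, 80)
  seg 5: down by d8 = 136 → (-270, -56)
  seg 6: right by d1 = 17 → (-253, -56)
  seg 7: up by d7 = 90 → (-253, 34)
  seg 8: down by d8 = 136 → (-253, -102)

d4 = 68
d5 = 270
d6 = 53
d7 = 90
d8 = 136
d9 = 7
d10 = 44
d11 = 272
endpoint = (-253, -102)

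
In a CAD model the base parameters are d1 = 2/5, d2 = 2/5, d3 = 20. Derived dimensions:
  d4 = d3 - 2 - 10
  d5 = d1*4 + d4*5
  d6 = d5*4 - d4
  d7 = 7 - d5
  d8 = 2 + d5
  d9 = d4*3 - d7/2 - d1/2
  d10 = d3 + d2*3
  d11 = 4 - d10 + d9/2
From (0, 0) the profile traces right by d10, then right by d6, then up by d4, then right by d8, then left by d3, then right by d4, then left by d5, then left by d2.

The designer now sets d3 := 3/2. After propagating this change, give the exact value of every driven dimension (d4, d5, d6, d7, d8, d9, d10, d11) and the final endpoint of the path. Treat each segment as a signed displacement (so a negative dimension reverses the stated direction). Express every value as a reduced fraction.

Apply edit: d3 := 3/2
  d4 = d3 - 2 - 10 = -21/2
  d5 = d1*4 + d4*5 = -509/10
  d6 = d5*4 - d4 = -1931/10
  d7 = 7 - d5 = 579/10
  d8 = 2 + d5 = -489/10
  d9 = d4*3 - d7/2 - d1/2 = -1213/20
  d10 = d3 + d2*3 = 27/10
  d11 = 4 - d10 + d9/2 = -1161/40
Walk from origin (0, 0):
  seg 1: right by d10 = 27/10 → (27/10, 0)
  seg 2: right by d6 = -1931/10 → (-952/5, 0)
  seg 3: up by d4 = -21/2 → (-952/5, -21/2)
  seg 4: right by d8 = -489/10 → (-2393/10, -21/2)
  seg 5: left by d3 = 3/2 → (-1204/5, -21/2)
  seg 6: right by d4 = -21/2 → (-2513/10, -21/2)
  seg 7: left by d5 = -509/10 → (-1002/5, -21/2)
  seg 8: left by d2 = 2/5 → (-1004/5, -21/2)

d4 = -21/2
d5 = -509/10
d6 = -1931/10
d7 = 579/10
d8 = -489/10
d9 = -1213/20
d10 = 27/10
d11 = -1161/40
endpoint = (-1004/5, -21/2)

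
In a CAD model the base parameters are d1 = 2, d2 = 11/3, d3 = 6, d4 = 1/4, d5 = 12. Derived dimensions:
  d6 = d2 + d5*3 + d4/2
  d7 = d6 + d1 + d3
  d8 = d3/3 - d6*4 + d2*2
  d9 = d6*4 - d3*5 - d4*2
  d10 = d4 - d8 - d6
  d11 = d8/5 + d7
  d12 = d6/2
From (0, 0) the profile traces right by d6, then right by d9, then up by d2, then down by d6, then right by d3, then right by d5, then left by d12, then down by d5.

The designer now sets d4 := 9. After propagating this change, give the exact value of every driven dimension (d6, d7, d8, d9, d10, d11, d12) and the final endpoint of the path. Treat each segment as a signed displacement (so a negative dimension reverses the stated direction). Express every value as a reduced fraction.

d6 = 265/6
d7 = 313/6
d8 = -502/3
d9 = 386/3
d10 = 793/6
d11 = 187/10
d12 = 265/12
endpoint = (675/4, -105/2)

Apply edit: d4 := 9
  d6 = d2 + d5*3 + d4/2 = 265/6
  d7 = d6 + d1 + d3 = 313/6
  d8 = d3/3 - d6*4 + d2*2 = -502/3
  d9 = d6*4 - d3*5 - d4*2 = 386/3
  d10 = d4 - d8 - d6 = 793/6
  d11 = d8/5 + d7 = 187/10
  d12 = d6/2 = 265/12
Walk from origin (0, 0):
  seg 1: right by d6 = 265/6 → (265/6, 0)
  seg 2: right by d9 = 386/3 → (1037/6, 0)
  seg 3: up by d2 = 11/3 → (1037/6, 11/3)
  seg 4: down by d6 = 265/6 → (1037/6, -81/2)
  seg 5: right by d3 = 6 → (1073/6, -81/2)
  seg 6: right by d5 = 12 → (1145/6, -81/2)
  seg 7: left by d12 = 265/12 → (675/4, -81/2)
  seg 8: down by d5 = 12 → (675/4, -105/2)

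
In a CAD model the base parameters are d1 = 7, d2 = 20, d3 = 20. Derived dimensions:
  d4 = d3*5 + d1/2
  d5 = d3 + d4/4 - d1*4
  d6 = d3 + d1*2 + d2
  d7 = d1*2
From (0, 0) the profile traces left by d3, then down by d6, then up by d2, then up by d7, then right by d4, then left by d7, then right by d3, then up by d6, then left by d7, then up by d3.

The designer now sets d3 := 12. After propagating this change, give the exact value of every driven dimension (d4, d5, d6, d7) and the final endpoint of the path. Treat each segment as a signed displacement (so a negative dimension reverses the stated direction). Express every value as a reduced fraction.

d4 = 127/2
d5 = -1/8
d6 = 46
d7 = 14
endpoint = (71/2, 46)

Apply edit: d3 := 12
  d4 = d3*5 + d1/2 = 127/2
  d5 = d3 + d4/4 - d1*4 = -1/8
  d6 = d3 + d1*2 + d2 = 46
  d7 = d1*2 = 14
Walk from origin (0, 0):
  seg 1: left by d3 = 12 → (-12, 0)
  seg 2: down by d6 = 46 → (-12, -46)
  seg 3: up by d2 = 20 → (-12, -26)
  seg 4: up by d7 = 14 → (-12, -12)
  seg 5: right by d4 = 127/2 → (103/2, -12)
  seg 6: left by d7 = 14 → (75/2, -12)
  seg 7: right by d3 = 12 → (99/2, -12)
  seg 8: up by d6 = 46 → (99/2, 34)
  seg 9: left by d7 = 14 → (71/2, 34)
  seg 10: up by d3 = 12 → (71/2, 46)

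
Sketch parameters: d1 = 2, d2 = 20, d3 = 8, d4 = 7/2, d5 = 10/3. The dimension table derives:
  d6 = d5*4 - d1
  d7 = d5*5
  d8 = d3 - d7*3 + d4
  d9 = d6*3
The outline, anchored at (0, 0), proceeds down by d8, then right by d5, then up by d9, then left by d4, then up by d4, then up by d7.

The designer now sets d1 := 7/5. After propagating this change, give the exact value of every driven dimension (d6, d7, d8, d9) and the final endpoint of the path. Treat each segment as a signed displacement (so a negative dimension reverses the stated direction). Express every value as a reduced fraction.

Apply edit: d1 := 7/5
  d6 = d5*4 - d1 = 179/15
  d7 = d5*5 = 50/3
  d8 = d3 - d7*3 + d4 = -77/2
  d9 = d6*3 = 179/5
Walk from origin (0, 0):
  seg 1: down by d8 = -77/2 → (0, 77/2)
  seg 2: right by d5 = 10/3 → (10/3, 77/2)
  seg 3: up by d9 = 179/5 → (10/3, 743/10)
  seg 4: left by d4 = 7/2 → (-1/6, 743/10)
  seg 5: up by d4 = 7/2 → (-1/6, 389/5)
  seg 6: up by d7 = 50/3 → (-1/6, 1417/15)

d6 = 179/15
d7 = 50/3
d8 = -77/2
d9 = 179/5
endpoint = (-1/6, 1417/15)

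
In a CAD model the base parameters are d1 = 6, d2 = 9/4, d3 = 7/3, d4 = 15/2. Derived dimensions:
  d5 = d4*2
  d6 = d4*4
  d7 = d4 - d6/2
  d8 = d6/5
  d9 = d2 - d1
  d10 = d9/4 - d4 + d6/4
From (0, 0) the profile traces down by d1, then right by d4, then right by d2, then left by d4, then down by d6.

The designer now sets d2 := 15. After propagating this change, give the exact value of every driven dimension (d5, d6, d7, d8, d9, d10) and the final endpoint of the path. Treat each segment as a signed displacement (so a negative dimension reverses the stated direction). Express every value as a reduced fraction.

Apply edit: d2 := 15
  d5 = d4*2 = 15
  d6 = d4*4 = 30
  d7 = d4 - d6/2 = -15/2
  d8 = d6/5 = 6
  d9 = d2 - d1 = 9
  d10 = d9/4 - d4 + d6/4 = 9/4
Walk from origin (0, 0):
  seg 1: down by d1 = 6 → (0, -6)
  seg 2: right by d4 = 15/2 → (15/2, -6)
  seg 3: right by d2 = 15 → (45/2, -6)
  seg 4: left by d4 = 15/2 → (15, -6)
  seg 5: down by d6 = 30 → (15, -36)

d5 = 15
d6 = 30
d7 = -15/2
d8 = 6
d9 = 9
d10 = 9/4
endpoint = (15, -36)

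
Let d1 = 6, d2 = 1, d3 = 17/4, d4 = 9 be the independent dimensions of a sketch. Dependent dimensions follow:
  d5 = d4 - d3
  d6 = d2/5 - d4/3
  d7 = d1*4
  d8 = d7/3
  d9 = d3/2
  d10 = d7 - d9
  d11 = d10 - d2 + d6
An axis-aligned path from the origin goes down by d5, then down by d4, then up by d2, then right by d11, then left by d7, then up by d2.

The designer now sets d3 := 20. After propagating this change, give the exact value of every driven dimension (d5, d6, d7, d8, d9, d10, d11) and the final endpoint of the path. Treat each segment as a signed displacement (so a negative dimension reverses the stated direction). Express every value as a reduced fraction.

d5 = -11
d6 = -14/5
d7 = 24
d8 = 8
d9 = 10
d10 = 14
d11 = 51/5
endpoint = (-69/5, 4)

Apply edit: d3 := 20
  d5 = d4 - d3 = -11
  d6 = d2/5 - d4/3 = -14/5
  d7 = d1*4 = 24
  d8 = d7/3 = 8
  d9 = d3/2 = 10
  d10 = d7 - d9 = 14
  d11 = d10 - d2 + d6 = 51/5
Walk from origin (0, 0):
  seg 1: down by d5 = -11 → (0, 11)
  seg 2: down by d4 = 9 → (0, 2)
  seg 3: up by d2 = 1 → (0, 3)
  seg 4: right by d11 = 51/5 → (51/5, 3)
  seg 5: left by d7 = 24 → (-69/5, 3)
  seg 6: up by d2 = 1 → (-69/5, 4)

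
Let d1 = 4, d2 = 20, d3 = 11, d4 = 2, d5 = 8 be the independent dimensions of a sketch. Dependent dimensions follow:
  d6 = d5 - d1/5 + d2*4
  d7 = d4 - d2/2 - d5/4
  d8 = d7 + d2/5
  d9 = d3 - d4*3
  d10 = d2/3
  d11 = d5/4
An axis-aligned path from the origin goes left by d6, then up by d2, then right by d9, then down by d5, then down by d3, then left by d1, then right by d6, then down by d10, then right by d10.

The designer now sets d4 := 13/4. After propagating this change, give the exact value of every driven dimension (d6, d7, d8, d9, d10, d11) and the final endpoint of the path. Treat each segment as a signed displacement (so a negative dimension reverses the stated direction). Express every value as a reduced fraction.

Apply edit: d4 := 13/4
  d6 = d5 - d1/5 + d2*4 = 436/5
  d7 = d4 - d2/2 - d5/4 = -35/4
  d8 = d7 + d2/5 = -19/4
  d9 = d3 - d4*3 = 5/4
  d10 = d2/3 = 20/3
  d11 = d5/4 = 2
Walk from origin (0, 0):
  seg 1: left by d6 = 436/5 → (-436/5, 0)
  seg 2: up by d2 = 20 → (-436/5, 20)
  seg 3: right by d9 = 5/4 → (-1719/20, 20)
  seg 4: down by d5 = 8 → (-1719/20, 12)
  seg 5: down by d3 = 11 → (-1719/20, 1)
  seg 6: left by d1 = 4 → (-1799/20, 1)
  seg 7: right by d6 = 436/5 → (-11/4, 1)
  seg 8: down by d10 = 20/3 → (-11/4, -17/3)
  seg 9: right by d10 = 20/3 → (47/12, -17/3)

d6 = 436/5
d7 = -35/4
d8 = -19/4
d9 = 5/4
d10 = 20/3
d11 = 2
endpoint = (47/12, -17/3)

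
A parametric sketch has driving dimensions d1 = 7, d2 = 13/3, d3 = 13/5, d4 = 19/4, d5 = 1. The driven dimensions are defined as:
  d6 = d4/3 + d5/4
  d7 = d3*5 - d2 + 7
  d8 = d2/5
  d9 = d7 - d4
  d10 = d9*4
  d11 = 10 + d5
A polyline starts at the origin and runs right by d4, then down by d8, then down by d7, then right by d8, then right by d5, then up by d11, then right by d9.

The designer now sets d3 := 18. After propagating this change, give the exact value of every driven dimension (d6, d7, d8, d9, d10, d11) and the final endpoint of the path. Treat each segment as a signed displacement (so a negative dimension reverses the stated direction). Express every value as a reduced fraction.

d6 = 11/6
d7 = 278/3
d8 = 13/15
d9 = 1055/12
d10 = 1055/3
d11 = 11
endpoint = (1418/15, -1238/15)

Apply edit: d3 := 18
  d6 = d4/3 + d5/4 = 11/6
  d7 = d3*5 - d2 + 7 = 278/3
  d8 = d2/5 = 13/15
  d9 = d7 - d4 = 1055/12
  d10 = d9*4 = 1055/3
  d11 = 10 + d5 = 11
Walk from origin (0, 0):
  seg 1: right by d4 = 19/4 → (19/4, 0)
  seg 2: down by d8 = 13/15 → (19/4, -13/15)
  seg 3: down by d7 = 278/3 → (19/4, -1403/15)
  seg 4: right by d8 = 13/15 → (337/60, -1403/15)
  seg 5: right by d5 = 1 → (397/60, -1403/15)
  seg 6: up by d11 = 11 → (397/60, -1238/15)
  seg 7: right by d9 = 1055/12 → (1418/15, -1238/15)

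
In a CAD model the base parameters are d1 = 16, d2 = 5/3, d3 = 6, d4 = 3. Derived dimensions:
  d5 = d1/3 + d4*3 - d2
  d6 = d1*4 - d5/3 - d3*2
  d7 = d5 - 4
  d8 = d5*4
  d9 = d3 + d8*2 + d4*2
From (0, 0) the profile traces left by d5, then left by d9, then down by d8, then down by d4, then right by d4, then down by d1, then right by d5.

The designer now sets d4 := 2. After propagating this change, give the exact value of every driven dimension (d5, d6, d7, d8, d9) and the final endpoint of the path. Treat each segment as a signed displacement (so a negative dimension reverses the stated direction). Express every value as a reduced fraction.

d5 = 29/3
d6 = 439/9
d7 = 17/3
d8 = 116/3
d9 = 262/3
endpoint = (-256/3, -170/3)

Apply edit: d4 := 2
  d5 = d1/3 + d4*3 - d2 = 29/3
  d6 = d1*4 - d5/3 - d3*2 = 439/9
  d7 = d5 - 4 = 17/3
  d8 = d5*4 = 116/3
  d9 = d3 + d8*2 + d4*2 = 262/3
Walk from origin (0, 0):
  seg 1: left by d5 = 29/3 → (-29/3, 0)
  seg 2: left by d9 = 262/3 → (-97, 0)
  seg 3: down by d8 = 116/3 → (-97, -116/3)
  seg 4: down by d4 = 2 → (-97, -122/3)
  seg 5: right by d4 = 2 → (-95, -122/3)
  seg 6: down by d1 = 16 → (-95, -170/3)
  seg 7: right by d5 = 29/3 → (-256/3, -170/3)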